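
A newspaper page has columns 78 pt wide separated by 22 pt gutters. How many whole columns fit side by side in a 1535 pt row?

k columns need k·78 + (k−1)·22 = k·100 − 22.
k·100 − 22 ≤ 1535 → k ≤ 1557 / 100 ≈ 15.57, so k = 15.

15 columns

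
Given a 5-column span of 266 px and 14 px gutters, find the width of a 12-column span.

5 columns + 4 gutters: 5c + 4·14 = 266.
5c = 266 − 56 = 210, so c = 42 px.
12 columns plus 11 gutters: 504 + 154 = 658 px.

658 px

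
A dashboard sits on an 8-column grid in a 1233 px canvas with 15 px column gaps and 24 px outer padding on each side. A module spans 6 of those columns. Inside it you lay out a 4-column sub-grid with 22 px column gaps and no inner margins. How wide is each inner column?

Outer content = 1233 − 2·24 = 1185 px.
8 columns + 7 column gaps: 8c + 7·15 = 1185.
8c = 1185 − 105 = 1080, so c = 135 px.
6 columns plus 5 column gaps: 810 + 75 = 885 px.
4d + 3·22 = 885 → 4d = 819 → d = 204.75 px.

204.75 px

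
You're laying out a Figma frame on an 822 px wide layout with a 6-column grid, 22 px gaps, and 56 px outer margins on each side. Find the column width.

100 px

Take off 112 px of margins, leaving 710 px.
6c + 5·22 = 710 → 6c = 600 → c = 100 px.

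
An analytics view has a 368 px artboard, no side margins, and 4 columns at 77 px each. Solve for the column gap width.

Columns use 308 px, leaving 60 px across 3 column gaps = 20 px each.

20 px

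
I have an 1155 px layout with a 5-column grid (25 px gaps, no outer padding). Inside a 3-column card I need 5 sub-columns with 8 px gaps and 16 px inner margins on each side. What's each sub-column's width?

5 columns + 4 gaps: 5c + 4·25 = 1155.
5c = 1155 − 100 = 1055, so c = 211 px.
Span of 3: 3·211 + 2·25 = 633 + 50 = 683 px.
Inner content = 683 − 2·16 = 651 px.
651 − 4·8 = 619; ÷5 gives d = 123.8 px.

123.8 px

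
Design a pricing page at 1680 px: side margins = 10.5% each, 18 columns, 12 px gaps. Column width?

62.4 px

Each margin = 10.5% of 1680 = 176.4 px; content = 1680 − 2·176.4 = 1327.2 px.
18 columns + 17 gaps: 18c + 17·12 = 1327.2.
18c = 1327.2 − 204 = 1123.2, so c = 62.4 px.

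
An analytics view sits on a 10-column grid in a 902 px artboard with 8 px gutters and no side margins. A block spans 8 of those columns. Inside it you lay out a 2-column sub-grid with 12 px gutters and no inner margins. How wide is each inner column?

10c + 9·8 = 902 → 10c = 830 → c = 83 px.
8 columns plus 7 gutters: 664 + 56 = 720 px.
2d + 1·12 = 720 → 2d = 708 → d = 354 px.

354 px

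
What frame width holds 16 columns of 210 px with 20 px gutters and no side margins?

Total width: 16·210 + 15·20 = 3660 px.

3660 px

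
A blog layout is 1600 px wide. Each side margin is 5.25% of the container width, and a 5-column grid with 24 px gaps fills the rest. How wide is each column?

267.2 px

Margins: 5.25% × 1600 = 84 px each, so content = 1600 − 168 = 1432 px.
5 columns + 4 gaps: 5c + 4·24 = 1432.
5c = 1432 − 96 = 1336, so c = 267.2 px.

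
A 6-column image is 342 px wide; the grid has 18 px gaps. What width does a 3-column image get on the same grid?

162 px

342 − 5·18 = 252; ÷6 gives c = 42 px.
3-column span = 3·42 + 2·18 = 162 px.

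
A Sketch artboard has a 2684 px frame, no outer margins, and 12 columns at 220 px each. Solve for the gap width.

4 px

Columns use 2640 px, leaving 44 px across 11 gaps = 4 px each.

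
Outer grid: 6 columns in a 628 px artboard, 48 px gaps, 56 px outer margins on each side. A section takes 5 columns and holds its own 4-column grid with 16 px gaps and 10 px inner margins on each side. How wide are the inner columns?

Inside the margins: 628 − 112 = 516 px.
6 columns + 5 gaps: 6c + 5·48 = 516.
6c = 516 − 240 = 276, so c = 46 px.
5-column span = 5·46 + 4·48 = 422 px.
Inner content = 422 − 2·10 = 402 px.
402 − 3·16 = 354; ÷4 gives d = 88.5 px.

88.5 px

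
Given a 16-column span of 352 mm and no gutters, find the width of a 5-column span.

110 mm

16c = 352 → c = 22 mm.
5-column span = 5·22 = 110 mm.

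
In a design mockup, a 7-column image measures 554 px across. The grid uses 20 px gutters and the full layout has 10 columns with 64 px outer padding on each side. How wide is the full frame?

928 px

554 − 6·20 = 434; ÷7 gives c = 62 px.
Frame = 2·64 + 10·62 + 9·20 = 128 + 620 + 180 = 928 px.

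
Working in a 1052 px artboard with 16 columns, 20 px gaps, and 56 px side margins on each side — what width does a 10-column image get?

580 px

Content width = 1052 − 2·56 = 940 px.
16c + 15·20 = 940 → 16c = 640 → c = 40 px.
Span of 10: 10·40 + 9·20 = 400 + 180 = 580 px.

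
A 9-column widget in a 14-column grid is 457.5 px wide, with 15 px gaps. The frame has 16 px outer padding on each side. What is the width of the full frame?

9c + 8·15 = 457.5 → 9c = 337.5 → c = 37.5 px.
Adding margins, columns and gutters: 32 + 525 + 195 = 752 px.

752 px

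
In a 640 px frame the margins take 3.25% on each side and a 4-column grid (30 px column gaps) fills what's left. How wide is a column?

Margins: 3.25% × 640 = 20.8 px each, so content = 640 − 41.6 = 598.4 px.
Subtracting 3 column gaps of 30 leaves 508.4 for 4 columns, so c = 127.1 px.

127.1 px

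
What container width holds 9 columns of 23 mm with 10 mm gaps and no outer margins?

Total width: 9·23 + 8·10 = 287 mm.

287 mm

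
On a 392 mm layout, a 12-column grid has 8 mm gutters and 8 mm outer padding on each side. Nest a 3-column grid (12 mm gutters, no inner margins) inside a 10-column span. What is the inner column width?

Inside the margins: 392 − 16 = 376 mm.
12c + 11·8 = 376 → 12c = 288 → c = 24 mm.
Span of 10: 10·24 + 9·8 = 240 + 72 = 312 mm.
3d + 2·12 = 312 → 3d = 288 → d = 96 mm.

96 mm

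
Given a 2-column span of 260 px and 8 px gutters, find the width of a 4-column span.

Subtracting 1 gutter of 8 leaves 252 for 2 columns, so c = 126 px.
Span of 4: 4·126 + 3·8 = 504 + 24 = 528 px.

528 px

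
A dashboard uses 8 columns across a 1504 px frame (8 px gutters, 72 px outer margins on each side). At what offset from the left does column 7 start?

1098 px

Inside the margins: 1504 − 144 = 1360 px.
8c + 7·8 = 1360 → 8c = 1304 → c = 163 px.
Before column 7: the margin + 6 columns + 6 gutters.
Offset = 72 + 6·(163 + 8) = 72 + 1026 = 1098 px.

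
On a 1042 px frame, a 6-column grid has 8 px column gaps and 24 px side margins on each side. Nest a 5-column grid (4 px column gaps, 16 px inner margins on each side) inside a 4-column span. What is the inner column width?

122.4 px

Outer content = 1042 − 2·24 = 994 px.
6 columns + 5 column gaps: 6c + 5·8 = 994.
6c = 994 − 40 = 954, so c = 159 px.
Span of 4: 4·159 + 3·8 = 636 + 24 = 660 px.
Inner content = 660 − 2·16 = 628 px.
628 − 4·4 = 612; ÷5 gives d = 122.4 px.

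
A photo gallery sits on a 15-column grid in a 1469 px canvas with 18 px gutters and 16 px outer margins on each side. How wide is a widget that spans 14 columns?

Content width = 1469 − 2·16 = 1437 px.
Subtracting 14 gutters of 18 leaves 1185 for 15 columns, so c = 79 px.
Span of 14: 14·79 + 13·18 = 1106 + 234 = 1340 px.

1340 px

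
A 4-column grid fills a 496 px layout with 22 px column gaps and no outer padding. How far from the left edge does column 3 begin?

259 px

4c + 3·22 = 496 → 4c = 430 → c = 107.5 px.
Before column 3: 2 columns + 2 column gaps.
Offset = 2·(107.5 + 22) = 2·129.5 = 259 px.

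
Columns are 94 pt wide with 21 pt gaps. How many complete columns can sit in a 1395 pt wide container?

12 columns

k columns need k·94 + (k−1)·21 = k·115 − 21.
k·115 − 21 ≤ 1395 → k ≤ 1416 / 115 ≈ 12.31, so k = 12.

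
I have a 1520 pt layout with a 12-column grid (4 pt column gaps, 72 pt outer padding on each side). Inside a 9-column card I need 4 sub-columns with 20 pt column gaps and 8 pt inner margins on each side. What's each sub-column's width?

Subtract both margins: 1520 − 2·72 = 1376 pt.
1376 − 11·4 = 1332; ÷12 gives c = 111 pt.
Span of 9: 9·111 + 8·4 = 999 + 32 = 1031 pt.
Inner content = 1031 − 2·8 = 1015 pt.
1015 − 3·20 = 955; ÷4 gives d = 238.75 pt.

238.75 pt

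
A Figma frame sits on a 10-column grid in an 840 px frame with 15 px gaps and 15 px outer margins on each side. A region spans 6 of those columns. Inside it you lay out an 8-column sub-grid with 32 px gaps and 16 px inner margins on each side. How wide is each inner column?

Take off 30 px of margins, leaving 810 px.
Subtracting 9 gaps of 15 leaves 675 for 10 columns, so c = 67.5 px.
6 columns plus 5 gaps: 405 + 75 = 480 px.
Inner content = 480 − 2·16 = 448 px.
8 columns + 7 gaps: 8d + 7·32 = 448.
8d = 448 − 224 = 224, so d = 28 px.

28 px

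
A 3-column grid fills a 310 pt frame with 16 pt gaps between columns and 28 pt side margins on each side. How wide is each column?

74 pt

Inside the margins: 310 − 56 = 254 pt.
Subtracting 2 gaps of 16 leaves 222 for 3 columns, so c = 74 pt.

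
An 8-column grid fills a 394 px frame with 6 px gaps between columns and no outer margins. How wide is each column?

44 px

8 columns + 7 gaps: 8c + 7·6 = 394.
8c = 394 − 42 = 352, so c = 44 px.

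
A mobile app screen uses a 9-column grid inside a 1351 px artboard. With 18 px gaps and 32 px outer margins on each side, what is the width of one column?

127 px

Inside the margins: 1351 − 64 = 1287 px.
9 columns + 8 gaps: 9c + 8·18 = 1287.
9c = 1287 − 144 = 1143, so c = 127 px.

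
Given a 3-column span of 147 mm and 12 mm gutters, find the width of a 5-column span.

147 − 2·12 = 123; ÷3 gives c = 41 mm.
5-column span = 5·41 + 4·12 = 253 mm.

253 mm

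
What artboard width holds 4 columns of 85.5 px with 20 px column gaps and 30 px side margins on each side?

462 px

Total width: 2·30 + 4·85.5 + 3·20 = 462 px.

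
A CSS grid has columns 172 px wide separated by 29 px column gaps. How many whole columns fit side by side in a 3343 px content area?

Each extra column adds 172 + 29 = 201 px.
(3343 + 29) / 201 = 16.78, so 16 columns fit.

16 columns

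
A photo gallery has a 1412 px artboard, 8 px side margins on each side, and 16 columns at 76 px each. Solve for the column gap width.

12 px

Subtract both margins: 1412 − 2·8 = 1396 px.
16·76 + 15g = 1396 → 15g = 180 → g = 12 px.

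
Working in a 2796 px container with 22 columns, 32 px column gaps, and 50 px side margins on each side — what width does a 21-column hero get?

2572 px

Subtract both margins: 2796 − 2·50 = 2696 px.
22 columns + 21 column gaps: 22c + 21·32 = 2696.
22c = 2696 − 672 = 2024, so c = 92 px.
21-column span = 21·92 + 20·32 = 2572 px.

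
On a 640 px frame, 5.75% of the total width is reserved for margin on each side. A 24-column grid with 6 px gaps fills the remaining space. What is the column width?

17.85 px

Each margin = 5.75% of 640 = 36.8 px; content = 640 − 2·36.8 = 566.4 px.
566.4 − 23·6 = 428.4; ÷24 gives c = 17.85 px.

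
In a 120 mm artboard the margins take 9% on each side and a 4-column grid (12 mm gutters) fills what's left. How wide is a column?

Margins: 9% × 120 = 10.8 mm each, so content = 120 − 21.6 = 98.4 mm.
4c + 3·12 = 98.4 → 4c = 62.4 → c = 15.6 mm.

15.6 mm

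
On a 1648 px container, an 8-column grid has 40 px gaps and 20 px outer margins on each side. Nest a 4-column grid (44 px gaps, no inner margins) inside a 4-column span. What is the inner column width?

Inside the margins: 1648 − 40 = 1608 px.
8 columns + 7 gaps: 8c + 7·40 = 1608.
8c = 1608 − 280 = 1328, so c = 166 px.
4 columns plus 3 gaps: 664 + 120 = 784 px.
4 columns + 3 gaps: 4d + 3·44 = 784.
4d = 784 − 132 = 652, so d = 163 px.

163 px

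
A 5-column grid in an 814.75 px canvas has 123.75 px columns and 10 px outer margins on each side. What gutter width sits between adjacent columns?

Content width = 814.75 − 2·10 = 794.75 px.
5·123.75 + 4g = 794.75 → 4g = 176 → g = 44 px.

44 px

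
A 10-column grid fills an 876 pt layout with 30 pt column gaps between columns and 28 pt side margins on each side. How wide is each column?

Inside the margins: 876 − 56 = 820 pt.
10 columns + 9 column gaps: 10c + 9·30 = 820.
10c = 820 − 270 = 550, so c = 55 pt.

55 pt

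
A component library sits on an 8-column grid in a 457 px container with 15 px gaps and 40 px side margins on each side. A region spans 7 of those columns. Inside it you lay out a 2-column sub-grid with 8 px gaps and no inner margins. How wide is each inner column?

160 px

Inside the margins: 457 − 80 = 377 px.
8c + 7·15 = 377 → 8c = 272 → c = 34 px.
7-column span = 7·34 + 6·15 = 328 px.
2 columns + 1 gap: 2d + 1·8 = 328.
2d = 328 − 8 = 320, so d = 160 px.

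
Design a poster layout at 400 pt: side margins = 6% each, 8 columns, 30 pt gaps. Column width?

Each margin = 6% of 400 = 24 pt; content = 400 − 2·24 = 352 pt.
Subtracting 7 gaps of 30 leaves 142 for 8 columns, so c = 17.75 pt.

17.75 pt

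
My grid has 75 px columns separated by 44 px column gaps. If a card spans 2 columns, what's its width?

Span of 2: 2·75 + 1·44 = 150 + 44 = 194 px.

194 px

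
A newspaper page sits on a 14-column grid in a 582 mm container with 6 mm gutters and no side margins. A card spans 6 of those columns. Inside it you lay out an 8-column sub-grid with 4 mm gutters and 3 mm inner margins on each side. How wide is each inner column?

26.5 mm

582 − 13·6 = 504; ÷14 gives c = 36 mm.
Span of 6: 6·36 + 5·6 = 216 + 30 = 246 mm.
Inner content = 246 − 2·3 = 240 mm.
Subtracting 7 gutters of 4 leaves 212 for 8 columns, so d = 26.5 mm.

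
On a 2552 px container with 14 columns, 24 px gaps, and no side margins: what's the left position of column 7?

14c + 13·24 = 2552 → 14c = 2240 → c = 160 px.
No margin, so column 7 starts at 6·(column + gutter) = 6·184 = 1104 px.

1104 px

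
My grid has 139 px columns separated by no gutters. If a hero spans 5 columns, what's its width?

5-column span = 5·139 = 695 px.

695 px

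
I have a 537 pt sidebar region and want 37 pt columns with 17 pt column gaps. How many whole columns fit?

k columns need k·37 + (k−1)·17 = k·54 − 17.
k·54 − 17 ≤ 537 → k ≤ 554 / 54 ≈ 10.26, so k = 10.

10 columns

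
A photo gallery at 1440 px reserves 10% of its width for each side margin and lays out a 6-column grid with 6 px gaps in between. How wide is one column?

187 px

Margins: 10% × 1440 = 144 px each, so content = 1440 − 288 = 1152 px.
1152 − 5·6 = 1122; ÷6 gives c = 187 px.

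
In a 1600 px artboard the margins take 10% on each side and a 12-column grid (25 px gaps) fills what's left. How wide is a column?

Margins: 10% × 1600 = 160 px each, so content = 1600 − 320 = 1280 px.
1280 − 11·25 = 1005; ÷12 gives c = 83.75 px.

83.75 px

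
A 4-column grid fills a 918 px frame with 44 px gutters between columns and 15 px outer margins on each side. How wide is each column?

189 px

Take off 30 px of margins, leaving 888 px.
888 − 3·44 = 756; ÷4 gives c = 189 px.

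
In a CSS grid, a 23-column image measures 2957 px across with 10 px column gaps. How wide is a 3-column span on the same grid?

377 px

23 columns + 22 column gaps: 23c + 22·10 = 2957.
23c = 2957 − 220 = 2737, so c = 119 px.
Span of 3: 3·119 + 2·10 = 357 + 20 = 377 px.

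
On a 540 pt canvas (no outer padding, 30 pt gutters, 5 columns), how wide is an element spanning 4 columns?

426 pt

5c + 4·30 = 540 → 5c = 420 → c = 84 pt.
4-column span = 4·84 + 3·30 = 426 pt.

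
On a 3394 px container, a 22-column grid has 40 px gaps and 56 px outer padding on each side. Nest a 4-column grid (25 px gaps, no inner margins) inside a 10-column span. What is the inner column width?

Subtract both margins: 3394 − 2·56 = 3282 px.
22 columns + 21 gaps: 22c + 21·40 = 3282.
22c = 3282 − 840 = 2442, so c = 111 px.
10 columns plus 9 gaps: 1110 + 360 = 1470 px.
Subtracting 3 gaps of 25 leaves 1395 for 4 columns, so d = 348.75 px.

348.75 px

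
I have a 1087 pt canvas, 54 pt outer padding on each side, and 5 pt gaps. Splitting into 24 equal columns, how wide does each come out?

Content width = 1087 − 2·54 = 979 pt.
24 columns + 23 gaps: 24c + 23·5 = 979.
24c = 979 − 115 = 864, so c = 36 pt.

36 pt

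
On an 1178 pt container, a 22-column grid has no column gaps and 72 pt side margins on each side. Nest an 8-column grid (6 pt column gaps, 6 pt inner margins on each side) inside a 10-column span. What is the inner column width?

52 pt

Inside the margins: 1178 − 144 = 1034 pt.
With no column gaps, each column is 1034/22 = 47 pt.
With no column gaps, 10 columns span 10·47 = 470 pt.
Inner content = 470 − 2·6 = 458 pt.
8d + 7·6 = 458 → 8d = 416 → d = 52 pt.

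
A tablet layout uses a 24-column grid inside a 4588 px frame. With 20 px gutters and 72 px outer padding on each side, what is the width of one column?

Subtract both margins: 4588 − 2·72 = 4444 px.
24 columns + 23 gutters: 24c + 23·20 = 4444.
24c = 4444 − 460 = 3984, so c = 166 px.

166 px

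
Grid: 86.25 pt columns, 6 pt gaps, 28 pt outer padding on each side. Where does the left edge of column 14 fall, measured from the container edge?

1227.25 pt

Each column+gutter stride is 92.25 pt; 13 of them past the 28 pt margin is 28 + 1199.25 = 1227.25 pt.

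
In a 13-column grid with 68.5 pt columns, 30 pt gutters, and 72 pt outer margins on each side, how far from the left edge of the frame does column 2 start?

Before column 2: the margin + 1 column + 1 gutter.
Offset = 72 + 1·(68.5 + 30) = 72 + 98.5 = 170.5 pt.

170.5 pt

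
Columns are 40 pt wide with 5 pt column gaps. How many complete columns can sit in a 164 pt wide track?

3 columns

k columns need k·40 + (k−1)·5 = k·45 − 5.
k·45 − 5 ≤ 164 → k ≤ 169 / 45 ≈ 3.76, so k = 3.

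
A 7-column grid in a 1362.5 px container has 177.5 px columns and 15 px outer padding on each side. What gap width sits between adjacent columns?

Inside the margins: 1362.5 − 30 = 1332.5 px.
7·177.5 + 6g = 1332.5 → 6g = 90 → g = 15 px.

15 px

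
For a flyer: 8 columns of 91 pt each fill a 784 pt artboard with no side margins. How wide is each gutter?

8 pt

8 columns take 8·91 = 728 pt; remaining 56 splits into 7 gutters.
g = 56 / 7 = 8 pt.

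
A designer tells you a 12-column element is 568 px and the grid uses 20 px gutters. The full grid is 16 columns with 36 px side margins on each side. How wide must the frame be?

836 px

12 columns + 11 gutters: 12c + 11·20 = 568.
12c = 568 − 220 = 348, so c = 29 px.
Adding margins, columns and gutters: 72 + 464 + 300 = 836 px.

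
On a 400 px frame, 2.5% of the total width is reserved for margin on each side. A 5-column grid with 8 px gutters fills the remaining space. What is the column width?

400 × (1 − 2·2.5%) = 400 × 95% = 380 px for the columns.
5 columns + 4 gutters: 5c + 4·8 = 380.
5c = 380 − 32 = 348, so c = 69.6 px.

69.6 px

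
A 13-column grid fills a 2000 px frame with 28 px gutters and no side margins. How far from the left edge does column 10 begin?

1404 px

13 columns + 12 gutters: 13c + 12·28 = 2000.
13c = 2000 − 336 = 1664, so c = 128 px.
Each column+gutter stride is 156 px; with no margin, 9 of them is 1404 px.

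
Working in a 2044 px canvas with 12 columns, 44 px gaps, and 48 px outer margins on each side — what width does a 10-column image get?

1616 px

Take off 96 px of margins, leaving 1948 px.
12c + 11·44 = 1948 → 12c = 1464 → c = 122 px.
Span of 10: 10·122 + 9·44 = 1220 + 396 = 1616 px.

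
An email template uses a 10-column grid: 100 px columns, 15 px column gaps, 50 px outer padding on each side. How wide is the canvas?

1235 px

Canvas = 2·50 + 10·100 + 9·15 = 100 + 1000 + 135 = 1235 px.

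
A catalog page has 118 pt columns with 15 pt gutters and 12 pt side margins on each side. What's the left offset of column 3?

278 pt

Before column 3: the margin + 2 columns + 2 gutters.
Offset = 12 + 2·(118 + 15) = 12 + 266 = 278 pt.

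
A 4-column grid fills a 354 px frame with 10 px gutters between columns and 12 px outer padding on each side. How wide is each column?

75 px

Inside the margins: 354 − 24 = 330 px.
Subtracting 3 gutters of 10 leaves 300 for 4 columns, so c = 75 px.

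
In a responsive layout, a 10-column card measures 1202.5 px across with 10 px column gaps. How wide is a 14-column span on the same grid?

1687.5 px

10c + 9·10 = 1202.5 → 10c = 1112.5 → c = 111.25 px.
Span of 14: 14·111.25 + 13·10 = 1557.5 + 130 = 1687.5 px.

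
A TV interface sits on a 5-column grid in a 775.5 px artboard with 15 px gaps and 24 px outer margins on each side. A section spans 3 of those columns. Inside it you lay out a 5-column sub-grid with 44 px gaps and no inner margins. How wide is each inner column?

Outer content = 775.5 − 2·24 = 727.5 px.
727.5 − 4·15 = 667.5; ÷5 gives c = 133.5 px.
Span of 3: 3·133.5 + 2·15 = 400.5 + 30 = 430.5 px.
5d + 4·44 = 430.5 → 5d = 254.5 → d = 50.9 px.

50.9 px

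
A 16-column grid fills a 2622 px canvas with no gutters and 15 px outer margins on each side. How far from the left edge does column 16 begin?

2445 px

Content = 2622 − 2·15 = 2592 px.
16c = 2592 → c = 162 px.
Column 16 starts at margin + 15·(column + gutter) = 15 + 15·162 = 2445 px.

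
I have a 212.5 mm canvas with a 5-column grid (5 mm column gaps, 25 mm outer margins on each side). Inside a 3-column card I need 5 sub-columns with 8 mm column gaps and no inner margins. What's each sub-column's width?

Subtract both margins: 212.5 − 2·25 = 162.5 mm.
Subtracting 4 column gaps of 5 leaves 142.5 for 5 columns, so c = 28.5 mm.
3 columns plus 2 column gaps: 85.5 + 10 = 95.5 mm.
Subtracting 4 column gaps of 8 leaves 63.5 for 5 columns, so d = 12.7 mm.

12.7 mm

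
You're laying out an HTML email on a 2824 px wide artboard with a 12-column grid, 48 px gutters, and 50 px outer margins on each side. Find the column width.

183 px

Content width = 2824 − 2·50 = 2724 px.
12 columns + 11 gutters: 12c + 11·48 = 2724.
12c = 2724 − 528 = 2196, so c = 183 px.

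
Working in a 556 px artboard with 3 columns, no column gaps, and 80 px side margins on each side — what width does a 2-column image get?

264 px

Take off 160 px of margins, leaving 396 px.
With no column gaps, each column is 396/3 = 132 px.
With no column gaps, 2 columns span 2·132 = 264 px.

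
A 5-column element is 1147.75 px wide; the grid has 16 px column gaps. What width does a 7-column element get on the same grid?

Subtracting 4 column gaps of 16 leaves 1083.75 for 5 columns, so c = 216.75 px.
Span of 7: 7·216.75 + 6·16 = 1517.25 + 96 = 1613.25 px.

1613.25 px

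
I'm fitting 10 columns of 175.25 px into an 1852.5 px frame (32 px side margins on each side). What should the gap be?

4 px

Content width = 1852.5 − 2·32 = 1788.5 px.
10·175.25 + 9g = 1788.5 → 9g = 36 → g = 4 px.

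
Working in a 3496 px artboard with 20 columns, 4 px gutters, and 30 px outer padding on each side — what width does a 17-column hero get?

Inside the margins: 3496 − 60 = 3436 px.
20 columns + 19 gutters: 20c + 19·4 = 3436.
20c = 3436 − 76 = 3360, so c = 168 px.
Span of 17: 17·168 + 16·4 = 2856 + 64 = 2920 px.

2920 px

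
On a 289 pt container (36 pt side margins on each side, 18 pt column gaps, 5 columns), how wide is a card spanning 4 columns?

Inside the margins: 289 − 72 = 217 pt.
Subtracting 4 column gaps of 18 leaves 145 for 5 columns, so c = 29 pt.
4-column span = 4·29 + 3·18 = 170 pt.

170 pt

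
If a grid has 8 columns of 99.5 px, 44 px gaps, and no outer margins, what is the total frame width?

Total width: 8·99.5 + 7·44 = 1104 px.

1104 px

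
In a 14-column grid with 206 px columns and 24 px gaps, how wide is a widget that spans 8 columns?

Span of 8: 8·206 + 7·24 = 1648 + 168 = 1816 px.

1816 px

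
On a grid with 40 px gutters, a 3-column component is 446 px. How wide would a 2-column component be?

446 − 2·40 = 366; ÷3 gives c = 122 px.
Span of 2: 2·122 + 1·40 = 244 + 40 = 284 px.

284 px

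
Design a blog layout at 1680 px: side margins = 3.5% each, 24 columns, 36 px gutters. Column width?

Each margin = 3.5% of 1680 = 58.8 px; content = 1680 − 2·58.8 = 1562.4 px.
Subtracting 23 gutters of 36 leaves 734.4 for 24 columns, so c = 30.6 px.

30.6 px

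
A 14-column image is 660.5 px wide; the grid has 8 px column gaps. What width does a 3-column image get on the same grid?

135.25 px

14c + 13·8 = 660.5 → 14c = 556.5 → c = 39.75 px.
Span of 3: 3·39.75 + 2·8 = 119.25 + 16 = 135.25 px.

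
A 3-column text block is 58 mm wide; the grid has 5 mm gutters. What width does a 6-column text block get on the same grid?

121 mm

3 columns + 2 gutters: 3c + 2·5 = 58.
3c = 58 − 10 = 48, so c = 16 mm.
6 columns plus 5 gutters: 96 + 25 = 121 mm.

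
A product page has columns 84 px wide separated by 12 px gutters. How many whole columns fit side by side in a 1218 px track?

Each extra column adds 84 + 12 = 96 px.
(1218 + 12) / 96 = 12.81, so 12 columns fit.

12 columns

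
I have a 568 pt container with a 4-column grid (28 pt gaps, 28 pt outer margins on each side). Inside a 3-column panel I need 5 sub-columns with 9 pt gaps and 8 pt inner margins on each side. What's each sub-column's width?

Take off 56 pt of margins, leaving 512 pt.
512 − 3·28 = 428; ÷4 gives c = 107 pt.
Span of 3: 3·107 + 2·28 = 321 + 56 = 377 pt.
Inner content = 377 − 2·8 = 361 pt.
361 − 4·9 = 325; ÷5 gives d = 65 pt.

65 pt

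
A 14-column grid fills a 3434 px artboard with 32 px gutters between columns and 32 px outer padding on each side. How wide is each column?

211 px

Take off 64 px of margins, leaving 3370 px.
14c + 13·32 = 3370 → 14c = 2954 → c = 211 px.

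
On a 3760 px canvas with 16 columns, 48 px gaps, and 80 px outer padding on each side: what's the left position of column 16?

3500 px

Inside the margins: 3760 − 160 = 3600 px.
16c + 15·48 = 3600 → 16c = 2880 → c = 180 px.
Before column 16: the margin + 15 columns + 15 gaps.
Offset = 80 + 15·(180 + 48) = 80 + 3420 = 3500 px.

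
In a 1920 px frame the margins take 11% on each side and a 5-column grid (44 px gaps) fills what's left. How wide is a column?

Each margin = 11% of 1920 = 211.2 px; content = 1920 − 2·211.2 = 1497.6 px.
Subtracting 4 gaps of 44 leaves 1321.6 for 5 columns, so c = 264.32 px.

264.32 px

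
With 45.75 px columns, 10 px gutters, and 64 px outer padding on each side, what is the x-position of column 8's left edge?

454.25 px

Column 8 starts at margin + 7·(column + gutter) = 64 + 7·55.75 = 454.25 px.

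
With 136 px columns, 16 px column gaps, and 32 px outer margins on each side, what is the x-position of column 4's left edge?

488 px

Column 4 starts at margin + 3·(column + gutter) = 32 + 3·152 = 488 px.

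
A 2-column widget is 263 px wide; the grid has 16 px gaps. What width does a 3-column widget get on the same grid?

402.5 px

Subtracting 1 gap of 16 leaves 247 for 2 columns, so c = 123.5 px.
3 columns plus 2 gaps: 370.5 + 32 = 402.5 px.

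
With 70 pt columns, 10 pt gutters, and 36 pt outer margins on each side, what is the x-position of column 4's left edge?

Before column 4: the margin + 3 columns + 3 gutters.
Offset = 36 + 3·(70 + 10) = 36 + 240 = 276 pt.

276 pt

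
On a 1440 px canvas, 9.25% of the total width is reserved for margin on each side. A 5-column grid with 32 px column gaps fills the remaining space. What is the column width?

Margins: 9.25% × 1440 = 133.2 px each, so content = 1440 − 266.4 = 1173.6 px.
5c + 4·32 = 1173.6 → 5c = 1045.6 → c = 209.12 px.

209.12 px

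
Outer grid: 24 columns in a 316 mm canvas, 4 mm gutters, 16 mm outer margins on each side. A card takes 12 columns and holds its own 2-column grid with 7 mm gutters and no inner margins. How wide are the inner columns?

66.5 mm

Take off 32 mm of margins, leaving 284 mm.
284 − 23·4 = 192; ÷24 gives c = 8 mm.
Span of 12: 12·8 + 11·4 = 96 + 44 = 140 mm.
2 columns + 1 gutter: 2d + 1·7 = 140.
2d = 140 − 7 = 133, so d = 66.5 mm.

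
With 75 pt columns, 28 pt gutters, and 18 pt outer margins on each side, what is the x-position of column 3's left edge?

224 pt

Each column+gutter stride is 103 pt; 2 of them past the 18 pt margin is 18 + 206 = 224 pt.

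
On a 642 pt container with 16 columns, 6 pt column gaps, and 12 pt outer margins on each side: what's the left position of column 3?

90 pt

Subtract both margins: 642 − 2·12 = 618 pt.
618 − 15·6 = 528; ÷16 gives c = 33 pt.
Column 3 starts at margin + 2·(column + gutter) = 12 + 2·39 = 90 pt.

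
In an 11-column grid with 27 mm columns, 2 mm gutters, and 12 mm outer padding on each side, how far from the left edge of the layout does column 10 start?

273 mm

Before column 10: the margin + 9 columns + 9 gutters.
Offset = 12 + 9·(27 + 2) = 12 + 261 = 273 mm.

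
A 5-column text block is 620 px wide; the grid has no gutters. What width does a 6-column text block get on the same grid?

5c = 620 → c = 124 px.
With no gutters, 6 columns span 6·124 = 744 px.

744 px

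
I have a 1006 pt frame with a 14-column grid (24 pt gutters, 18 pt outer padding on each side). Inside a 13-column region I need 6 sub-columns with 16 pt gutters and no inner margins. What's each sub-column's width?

Subtract both margins: 1006 − 2·18 = 970 pt.
14c + 13·24 = 970 → 14c = 658 → c = 47 pt.
Span of 13: 13·47 + 12·24 = 611 + 288 = 899 pt.
899 − 5·16 = 819; ÷6 gives d = 136.5 pt.

136.5 pt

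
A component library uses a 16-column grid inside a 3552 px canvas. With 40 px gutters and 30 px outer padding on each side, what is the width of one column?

180.75 px

Take off 60 px of margins, leaving 3492 px.
16 columns + 15 gutters: 16c + 15·40 = 3492.
16c = 3492 − 600 = 2892, so c = 180.75 px.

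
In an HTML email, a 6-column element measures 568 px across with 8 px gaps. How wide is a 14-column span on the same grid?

6 columns + 5 gaps: 6c + 5·8 = 568.
6c = 568 − 40 = 528, so c = 88 px.
Span of 14: 14·88 + 13·8 = 1232 + 104 = 1336 px.

1336 px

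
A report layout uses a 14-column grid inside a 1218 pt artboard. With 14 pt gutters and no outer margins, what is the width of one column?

74 pt

1218 − 13·14 = 1036; ÷14 gives c = 74 pt.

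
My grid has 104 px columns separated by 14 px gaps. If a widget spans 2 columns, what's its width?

2-column span = 2·104 + 1·14 = 222 px.

222 px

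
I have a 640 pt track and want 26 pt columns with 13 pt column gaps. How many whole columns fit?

16 columns

Each extra column adds 26 + 13 = 39 pt.
(640 + 13) / 39 = 16.74, so 16 columns fit.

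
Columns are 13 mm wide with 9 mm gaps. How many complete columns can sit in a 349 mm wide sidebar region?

16 columns

k columns need k·13 + (k−1)·9 = k·22 − 9.
k·22 − 9 ≤ 349 → k ≤ 358 / 22 ≈ 16.27, so k = 16.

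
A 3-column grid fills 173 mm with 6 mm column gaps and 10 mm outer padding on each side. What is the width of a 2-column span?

100 mm

Content width = 173 − 2·10 = 153 mm.
153 − 2·6 = 141; ÷3 gives c = 47 mm.
2 columns plus 1 column gap: 94 + 6 = 100 mm.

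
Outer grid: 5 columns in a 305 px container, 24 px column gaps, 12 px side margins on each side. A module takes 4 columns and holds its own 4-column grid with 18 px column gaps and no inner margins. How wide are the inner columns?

Take off 24 px of margins, leaving 281 px.
5 columns + 4 column gaps: 5c + 4·24 = 281.
5c = 281 − 96 = 185, so c = 37 px.
4-column span = 4·37 + 3·24 = 220 px.
220 − 3·18 = 166; ÷4 gives d = 41.5 px.

41.5 px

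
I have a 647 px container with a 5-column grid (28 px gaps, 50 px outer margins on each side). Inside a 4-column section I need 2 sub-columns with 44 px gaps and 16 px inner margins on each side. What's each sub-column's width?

Inside the margins: 647 − 100 = 547 px.
Subtracting 4 gaps of 28 leaves 435 for 5 columns, so c = 87 px.
4-column span = 4·87 + 3·28 = 432 px.
Inner content = 432 − 2·16 = 400 px.
2d + 1·44 = 400 → 2d = 356 → d = 178 px.

178 px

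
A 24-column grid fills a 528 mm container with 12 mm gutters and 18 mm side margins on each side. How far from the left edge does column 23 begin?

480 mm

Take off 36 mm of margins, leaving 492 mm.
24 columns + 23 gutters: 24c + 23·12 = 492.
24c = 492 − 276 = 216, so c = 9 mm.
Before column 23: the margin + 22 columns + 22 gutters.
Offset = 18 + 22·(9 + 12) = 18 + 462 = 480 mm.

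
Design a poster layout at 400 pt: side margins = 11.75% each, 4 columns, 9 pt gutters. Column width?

69.75 pt

400 × (1 − 2·11.75%) = 400 × 76.5% = 306 pt for the columns.
4c + 3·9 = 306 → 4c = 279 → c = 69.75 pt.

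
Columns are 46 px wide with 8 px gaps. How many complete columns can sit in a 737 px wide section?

13 columns

Each extra column adds 46 + 8 = 54 px.
(737 + 8) / 54 = 13.80, so 13 columns fit.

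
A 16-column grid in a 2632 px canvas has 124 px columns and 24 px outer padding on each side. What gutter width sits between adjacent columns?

Content width = 2632 − 2·24 = 2584 px.
16 columns take 16·124 = 1984 px; remaining 600 splits into 15 gutters.
g = 600 / 15 = 40 px.

40 px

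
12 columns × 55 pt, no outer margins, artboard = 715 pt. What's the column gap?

5 pt

Columns use 660 pt, leaving 55 pt across 11 column gaps = 5 pt each.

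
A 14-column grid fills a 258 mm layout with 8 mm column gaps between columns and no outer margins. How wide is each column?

258 − 13·8 = 154; ÷14 gives c = 11 mm.

11 mm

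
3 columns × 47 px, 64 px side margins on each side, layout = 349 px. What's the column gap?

Content width = 349 − 2·64 = 221 px.
3·47 + 2g = 221 → 2g = 80 → g = 40 px.

40 px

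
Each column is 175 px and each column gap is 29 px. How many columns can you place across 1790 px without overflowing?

k columns need k·175 + (k−1)·29 = k·204 − 29.
k·204 − 29 ≤ 1790 → k ≤ 1819 / 204 ≈ 8.92, so k = 8.

8 columns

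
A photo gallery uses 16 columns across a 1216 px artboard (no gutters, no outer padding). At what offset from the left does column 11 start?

With no gutters, each column is 1216/16 = 76 px.
Before column 11: 10 columns + 10 gutters.
Offset = 10·(76 + 0) = 10·76 = 760 px.

760 px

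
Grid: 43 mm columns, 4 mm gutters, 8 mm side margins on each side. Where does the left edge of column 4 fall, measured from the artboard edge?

Before column 4: the margin + 3 columns + 3 gutters.
Offset = 8 + 3·(43 + 4) = 8 + 141 = 149 mm.

149 mm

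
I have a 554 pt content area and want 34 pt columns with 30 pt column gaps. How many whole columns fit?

9 columns: 9·34 + 8·30 = 546 pt ≤ 554.
10 columns: 610 pt > 554. So 9.

9 columns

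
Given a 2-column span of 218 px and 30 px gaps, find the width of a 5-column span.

590 px

2 columns + 1 gap: 2c + 1·30 = 218.
2c = 218 − 30 = 188, so c = 94 px.
5-column span = 5·94 + 4·30 = 590 px.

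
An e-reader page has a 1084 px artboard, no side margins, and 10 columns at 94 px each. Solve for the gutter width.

16 px

Columns use 940 px, leaving 144 px across 9 gutters = 16 px each.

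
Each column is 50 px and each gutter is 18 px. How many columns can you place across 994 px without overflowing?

k columns need k·50 + (k−1)·18 = k·68 − 18.
k·68 − 18 ≤ 994 → k ≤ 1012 / 68 ≈ 14.88, so k = 14.

14 columns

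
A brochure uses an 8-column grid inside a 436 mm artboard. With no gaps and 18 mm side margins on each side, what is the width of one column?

50 mm

Take off 36 mm of margins, leaving 400 mm.
With no gaps, each column is 400/8 = 50 mm.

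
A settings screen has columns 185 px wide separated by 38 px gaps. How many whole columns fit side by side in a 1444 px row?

6 columns: 6·185 + 5·38 = 1300 px ≤ 1444.
7 columns: 1523 px > 1444. So 6.

6 columns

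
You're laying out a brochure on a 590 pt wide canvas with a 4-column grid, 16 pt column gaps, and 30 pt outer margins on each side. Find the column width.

120.5 pt

Content width = 590 − 2·30 = 530 pt.
530 − 3·16 = 482; ÷4 gives c = 120.5 pt.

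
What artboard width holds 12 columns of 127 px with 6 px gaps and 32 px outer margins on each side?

Artboard = 2·32 + 12·127 + 11·6 = 64 + 1524 + 66 = 1654 px.

1654 px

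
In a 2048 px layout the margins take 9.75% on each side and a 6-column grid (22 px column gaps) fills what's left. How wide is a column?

Margins: 9.75% × 2048 = 199.68 px each, so content = 2048 − 399.36 = 1648.64 px.
6c + 5·22 = 1648.64 → 6c = 1538.64 → c = 256.44 px.

256.44 px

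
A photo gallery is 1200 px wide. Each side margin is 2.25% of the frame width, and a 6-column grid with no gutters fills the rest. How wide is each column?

191 px

Each margin = 2.25% of 1200 = 27 px; content = 1200 − 2·27 = 1146 px.
With no gutters, each column is 1146/6 = 191 px.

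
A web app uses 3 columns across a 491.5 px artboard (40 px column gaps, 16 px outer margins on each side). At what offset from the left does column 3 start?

Take off 32 px of margins, leaving 459.5 px.
Subtracting 2 column gaps of 40 leaves 379.5 for 3 columns, so c = 126.5 px.
Column 3 starts at margin + 2·(column + gutter) = 16 + 2·166.5 = 349 px.

349 px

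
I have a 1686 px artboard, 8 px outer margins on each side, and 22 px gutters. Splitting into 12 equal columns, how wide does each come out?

Inside the margins: 1686 − 16 = 1670 px.
12c + 11·22 = 1670 → 12c = 1428 → c = 119 px.

119 px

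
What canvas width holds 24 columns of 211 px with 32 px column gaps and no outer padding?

Total width: 24·211 + 23·32 = 5800 px.

5800 px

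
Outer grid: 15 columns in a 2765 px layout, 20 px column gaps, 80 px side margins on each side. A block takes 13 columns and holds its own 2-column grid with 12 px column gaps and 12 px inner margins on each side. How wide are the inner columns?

Subtract both margins: 2765 − 2·80 = 2605 px.
Subtracting 14 column gaps of 20 leaves 2325 for 15 columns, so c = 155 px.
13 columns plus 12 column gaps: 2015 + 240 = 2255 px.
Inner content = 2255 − 2·12 = 2231 px.
2 columns + 1 column gap: 2d + 1·12 = 2231.
2d = 2231 − 12 = 2219, so d = 1109.5 px.

1109.5 px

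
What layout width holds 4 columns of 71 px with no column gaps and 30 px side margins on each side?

344 px

Layout = 2·30 + 4·71 = 60 + 284 = 344 px.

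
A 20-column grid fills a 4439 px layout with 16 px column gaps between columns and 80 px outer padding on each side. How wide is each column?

198.75 px

Content width = 4439 − 2·80 = 4279 px.
4279 − 19·16 = 3975; ÷20 gives c = 198.75 px.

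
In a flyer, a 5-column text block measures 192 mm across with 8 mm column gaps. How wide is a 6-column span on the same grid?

Subtracting 4 column gaps of 8 leaves 160 for 5 columns, so c = 32 mm.
6-column span = 6·32 + 5·8 = 232 mm.

232 mm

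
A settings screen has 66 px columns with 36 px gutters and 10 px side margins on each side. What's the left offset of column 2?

112 px

Before column 2: the margin + 1 column + 1 gutter.
Offset = 10 + 1·(66 + 36) = 10 + 102 = 112 px.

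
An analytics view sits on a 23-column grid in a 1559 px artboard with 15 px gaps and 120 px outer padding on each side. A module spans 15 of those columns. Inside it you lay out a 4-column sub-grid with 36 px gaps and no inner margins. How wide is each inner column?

Inside the margins: 1559 − 240 = 1319 px.
23 columns + 22 gaps: 23c + 22·15 = 1319.
23c = 1319 − 330 = 989, so c = 43 px.
Span of 15: 15·43 + 14·15 = 645 + 210 = 855 px.
4d + 3·36 = 855 → 4d = 747 → d = 186.75 px.

186.75 px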